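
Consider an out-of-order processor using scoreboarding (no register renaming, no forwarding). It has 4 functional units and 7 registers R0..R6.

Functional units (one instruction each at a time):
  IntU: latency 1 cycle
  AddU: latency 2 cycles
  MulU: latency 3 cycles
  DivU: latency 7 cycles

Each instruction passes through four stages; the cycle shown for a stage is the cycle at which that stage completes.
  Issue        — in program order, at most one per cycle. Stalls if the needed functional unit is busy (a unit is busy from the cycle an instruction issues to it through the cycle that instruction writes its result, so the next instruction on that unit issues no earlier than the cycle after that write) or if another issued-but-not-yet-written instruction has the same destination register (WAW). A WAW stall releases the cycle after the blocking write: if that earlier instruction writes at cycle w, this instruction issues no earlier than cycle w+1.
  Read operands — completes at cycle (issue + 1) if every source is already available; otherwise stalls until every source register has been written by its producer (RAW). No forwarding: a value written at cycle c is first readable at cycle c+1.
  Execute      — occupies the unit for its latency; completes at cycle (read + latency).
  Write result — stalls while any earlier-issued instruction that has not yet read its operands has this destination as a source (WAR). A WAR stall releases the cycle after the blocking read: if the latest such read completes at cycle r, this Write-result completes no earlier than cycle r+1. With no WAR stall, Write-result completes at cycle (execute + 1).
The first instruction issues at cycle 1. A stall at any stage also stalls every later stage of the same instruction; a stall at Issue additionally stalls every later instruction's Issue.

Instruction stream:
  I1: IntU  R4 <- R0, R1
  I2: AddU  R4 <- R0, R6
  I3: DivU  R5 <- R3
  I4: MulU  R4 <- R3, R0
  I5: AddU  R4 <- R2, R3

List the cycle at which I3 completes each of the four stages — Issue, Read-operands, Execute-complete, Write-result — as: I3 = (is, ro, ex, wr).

I3 = (6, 7, 14, 15)

  I1 | 1 | 2 | 3 | 4
  I2 | 5 | 6 | 8 | 9   WAW R4: wait I1 write@4
  I3 | 6 | 7 | 14 | 15
  I4 | 10 | 11 | 14 | 15   WAW R4: wait I2 write@9
  I5 | 16 | 17 | 19 | 20   WAW R4: wait I4 write@15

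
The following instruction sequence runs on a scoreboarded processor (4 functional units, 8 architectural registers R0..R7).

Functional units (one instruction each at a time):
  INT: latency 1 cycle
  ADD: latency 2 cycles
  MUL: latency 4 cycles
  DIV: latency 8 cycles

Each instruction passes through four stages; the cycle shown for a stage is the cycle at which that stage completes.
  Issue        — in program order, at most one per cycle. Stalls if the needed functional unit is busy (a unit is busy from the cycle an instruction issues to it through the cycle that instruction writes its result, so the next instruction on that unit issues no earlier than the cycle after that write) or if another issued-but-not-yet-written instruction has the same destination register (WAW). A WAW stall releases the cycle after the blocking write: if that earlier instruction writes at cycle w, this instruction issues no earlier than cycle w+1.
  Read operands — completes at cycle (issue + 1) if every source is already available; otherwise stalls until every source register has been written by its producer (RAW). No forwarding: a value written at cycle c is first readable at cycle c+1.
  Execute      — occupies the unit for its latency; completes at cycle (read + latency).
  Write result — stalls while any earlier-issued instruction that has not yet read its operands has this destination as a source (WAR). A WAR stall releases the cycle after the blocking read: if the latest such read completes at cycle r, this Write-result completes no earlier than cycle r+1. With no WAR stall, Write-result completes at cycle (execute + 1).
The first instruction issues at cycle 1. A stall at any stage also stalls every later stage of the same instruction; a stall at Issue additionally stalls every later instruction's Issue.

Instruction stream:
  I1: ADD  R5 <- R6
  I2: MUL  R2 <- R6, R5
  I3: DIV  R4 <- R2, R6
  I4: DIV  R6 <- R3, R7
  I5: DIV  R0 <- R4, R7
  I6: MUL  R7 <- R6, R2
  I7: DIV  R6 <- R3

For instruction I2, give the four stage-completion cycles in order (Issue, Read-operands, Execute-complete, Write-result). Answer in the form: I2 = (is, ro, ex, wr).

[I1] 1/2/4/5
[I2] 2/6/10/11  (RAW R5: wait I1 write@5)
[I3] 3/12/20/21  (RAW R2: wait I2 write@11)
[I4] 22/23/31/32  (struct: DIV busy until I3 writes@21)
[I5] 33/34/42/43  (struct: DIV busy until I4 writes@32)
[I6] 34/35/39/40
[I7] 44/45/53/54  (struct: DIV busy until I5 writes@43)

I2 = (2, 6, 10, 11)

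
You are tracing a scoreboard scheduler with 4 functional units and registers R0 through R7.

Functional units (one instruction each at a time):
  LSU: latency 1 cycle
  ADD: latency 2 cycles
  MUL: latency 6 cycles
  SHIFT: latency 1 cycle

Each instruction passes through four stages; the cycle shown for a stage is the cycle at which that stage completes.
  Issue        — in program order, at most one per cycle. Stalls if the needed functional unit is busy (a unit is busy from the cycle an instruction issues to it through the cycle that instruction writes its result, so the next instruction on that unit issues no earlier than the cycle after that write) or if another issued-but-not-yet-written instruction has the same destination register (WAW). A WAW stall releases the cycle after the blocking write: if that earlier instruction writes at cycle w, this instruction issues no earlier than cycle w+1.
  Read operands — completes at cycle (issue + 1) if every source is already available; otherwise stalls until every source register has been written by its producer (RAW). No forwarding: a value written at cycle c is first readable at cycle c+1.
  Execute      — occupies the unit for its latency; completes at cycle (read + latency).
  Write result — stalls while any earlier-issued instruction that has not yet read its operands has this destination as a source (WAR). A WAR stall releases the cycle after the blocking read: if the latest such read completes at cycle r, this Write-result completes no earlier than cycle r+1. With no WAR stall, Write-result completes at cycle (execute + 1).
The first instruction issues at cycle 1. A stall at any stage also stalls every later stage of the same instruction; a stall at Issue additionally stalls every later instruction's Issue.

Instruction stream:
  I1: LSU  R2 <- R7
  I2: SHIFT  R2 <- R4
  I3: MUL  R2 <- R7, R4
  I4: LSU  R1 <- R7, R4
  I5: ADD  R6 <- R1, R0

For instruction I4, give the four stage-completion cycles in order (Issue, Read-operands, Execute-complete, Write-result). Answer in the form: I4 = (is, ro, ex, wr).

I4 = (10, 11, 12, 13)

  I1 | 1 | 2 | 3 | 4
  I2 | 5 | 6 | 7 | 8   WAW R2: wait I1 write@4
  I3 | 9 | 10 | 16 | 17   WAW R2: wait I2 write@8
  I4 | 10 | 11 | 12 | 13
  I5 | 11 | 14 | 16 | 17   RAW R1: wait I4 write@13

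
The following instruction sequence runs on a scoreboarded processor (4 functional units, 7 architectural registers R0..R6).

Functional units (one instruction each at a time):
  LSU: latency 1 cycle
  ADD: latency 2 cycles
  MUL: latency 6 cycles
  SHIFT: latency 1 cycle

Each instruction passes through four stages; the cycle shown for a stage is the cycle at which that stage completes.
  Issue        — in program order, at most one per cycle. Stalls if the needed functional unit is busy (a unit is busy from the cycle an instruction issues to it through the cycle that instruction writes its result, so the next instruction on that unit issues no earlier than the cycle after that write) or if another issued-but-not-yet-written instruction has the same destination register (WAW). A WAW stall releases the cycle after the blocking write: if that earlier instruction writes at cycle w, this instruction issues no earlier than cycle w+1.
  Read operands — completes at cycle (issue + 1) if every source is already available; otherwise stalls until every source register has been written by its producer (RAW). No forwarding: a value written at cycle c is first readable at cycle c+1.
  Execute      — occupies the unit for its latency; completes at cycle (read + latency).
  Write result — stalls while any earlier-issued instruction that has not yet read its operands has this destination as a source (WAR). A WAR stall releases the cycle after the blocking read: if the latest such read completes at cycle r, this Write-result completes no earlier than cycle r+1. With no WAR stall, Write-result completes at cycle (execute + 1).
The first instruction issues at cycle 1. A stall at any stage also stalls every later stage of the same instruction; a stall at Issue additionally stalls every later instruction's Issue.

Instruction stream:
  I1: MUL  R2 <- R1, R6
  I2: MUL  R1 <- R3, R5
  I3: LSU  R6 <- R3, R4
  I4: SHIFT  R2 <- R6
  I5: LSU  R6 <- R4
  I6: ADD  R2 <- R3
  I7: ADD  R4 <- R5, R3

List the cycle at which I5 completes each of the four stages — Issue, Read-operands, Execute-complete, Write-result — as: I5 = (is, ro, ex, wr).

I5 = (15, 16, 17, 18)

c1: I1 dispatched to MUL
c2: I1 operands ready
c8: I1 complete
c9: R2←I1
c10: I2 dispatched to MUL
c11: I2 operands ready, I3 dispatched to LSU
c12: I3 operands ready, I4 dispatched to SHIFT
c13: I3 complete
c14: R6←I3
c15: I4 operands ready, I5 dispatched to LSU
c16: I4 complete, I5 operands ready
c17: I2 complete, R2←I4, I5 complete
c18: R1←I2, R6←I5, I6 dispatched to ADD
c19: I6 operands ready
c21: I6 complete
c22: R2←I6
c23: I7 dispatched to ADD
c24: I7 operands ready
c26: I7 complete
c27: R4←I7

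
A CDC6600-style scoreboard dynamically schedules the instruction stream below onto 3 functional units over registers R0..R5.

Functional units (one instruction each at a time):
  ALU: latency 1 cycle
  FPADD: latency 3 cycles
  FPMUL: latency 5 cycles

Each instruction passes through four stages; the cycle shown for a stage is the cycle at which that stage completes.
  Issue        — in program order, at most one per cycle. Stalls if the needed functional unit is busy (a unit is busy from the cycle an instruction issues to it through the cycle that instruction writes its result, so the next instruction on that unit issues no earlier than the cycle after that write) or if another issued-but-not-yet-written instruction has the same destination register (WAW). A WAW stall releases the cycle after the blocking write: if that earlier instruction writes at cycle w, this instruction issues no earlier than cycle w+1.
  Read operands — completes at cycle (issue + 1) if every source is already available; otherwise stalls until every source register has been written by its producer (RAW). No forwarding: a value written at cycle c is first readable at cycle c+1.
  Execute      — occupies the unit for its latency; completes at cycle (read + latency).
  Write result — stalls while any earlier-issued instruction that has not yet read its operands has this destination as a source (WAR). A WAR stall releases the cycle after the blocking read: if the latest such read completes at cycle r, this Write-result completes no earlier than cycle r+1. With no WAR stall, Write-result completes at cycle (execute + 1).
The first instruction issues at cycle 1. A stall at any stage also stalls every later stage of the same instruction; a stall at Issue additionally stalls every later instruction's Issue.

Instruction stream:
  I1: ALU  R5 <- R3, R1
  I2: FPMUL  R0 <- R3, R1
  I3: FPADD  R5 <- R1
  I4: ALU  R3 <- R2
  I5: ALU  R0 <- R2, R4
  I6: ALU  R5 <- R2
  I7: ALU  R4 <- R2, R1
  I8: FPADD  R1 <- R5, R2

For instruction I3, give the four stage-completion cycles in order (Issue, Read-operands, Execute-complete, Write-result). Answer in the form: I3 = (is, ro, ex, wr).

t=1  issue I1 (ALU)
t=2  I1 read-ops | issue I2 (FPMUL)
t=3  I1 finished on ALU | I2 read-ops
t=4  I1→R5
t=5  issue I3 (FPADD)
t=6  I3 read-ops | issue I4 (ALU)
t=7  I4 read-ops
t=8  I2 finished on FPMUL | I4 finished on ALU
t=9  I2→R0 | I3 finished on FPADD | I4→R3
t=10  I3→R5 | issue I5 (ALU)
t=11  I5 read-ops
t=12  I5 finished on ALU
t=13  I5→R0
t=14  issue I6 (ALU)
t=15  I6 read-ops
t=16  I6 finished on ALU
t=17  I6→R5
t=18  issue I7 (ALU)
t=19  I7 read-ops | issue I8 (FPADD)
t=20  I7 finished on ALU | I8 read-ops
t=21  I7→R4
t=23  I8 finished on FPADD
t=24  I8→R1

I3 = (5, 6, 9, 10)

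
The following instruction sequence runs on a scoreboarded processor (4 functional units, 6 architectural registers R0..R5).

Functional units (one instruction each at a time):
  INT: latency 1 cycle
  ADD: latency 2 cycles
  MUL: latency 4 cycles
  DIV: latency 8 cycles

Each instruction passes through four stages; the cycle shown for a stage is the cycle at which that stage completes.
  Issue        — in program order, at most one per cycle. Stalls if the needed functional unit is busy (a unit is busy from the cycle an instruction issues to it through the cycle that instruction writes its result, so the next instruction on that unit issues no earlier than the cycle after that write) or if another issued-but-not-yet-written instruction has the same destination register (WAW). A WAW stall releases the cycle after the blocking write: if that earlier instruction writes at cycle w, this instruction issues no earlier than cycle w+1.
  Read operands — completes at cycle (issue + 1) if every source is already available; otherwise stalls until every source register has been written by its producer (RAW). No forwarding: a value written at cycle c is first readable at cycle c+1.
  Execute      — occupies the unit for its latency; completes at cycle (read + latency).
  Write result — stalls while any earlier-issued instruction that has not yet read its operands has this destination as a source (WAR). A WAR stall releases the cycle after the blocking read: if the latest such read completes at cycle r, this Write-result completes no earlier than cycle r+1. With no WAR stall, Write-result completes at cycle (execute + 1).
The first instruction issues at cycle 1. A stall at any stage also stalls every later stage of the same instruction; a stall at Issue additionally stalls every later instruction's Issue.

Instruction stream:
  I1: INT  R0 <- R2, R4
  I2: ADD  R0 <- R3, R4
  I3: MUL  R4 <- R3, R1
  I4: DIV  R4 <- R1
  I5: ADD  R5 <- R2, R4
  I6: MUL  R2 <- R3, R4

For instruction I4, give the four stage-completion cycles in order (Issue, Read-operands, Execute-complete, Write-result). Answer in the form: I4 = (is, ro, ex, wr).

I4 = (13, 14, 22, 23)

  I1 | 1 | 2 | 3 | 4
  I2 | 5 | 6 | 8 | 9   WAW R0: wait I1 write@4
  I3 | 6 | 7 | 11 | 12
  I4 | 13 | 14 | 22 | 23   WAW R4: wait I3 write@12
  I5 | 14 | 24 | 26 | 27   RAW R4: wait I4 write@23
  I6 | 15 | 24 | 28 | 29   RAW R4: wait I4 write@23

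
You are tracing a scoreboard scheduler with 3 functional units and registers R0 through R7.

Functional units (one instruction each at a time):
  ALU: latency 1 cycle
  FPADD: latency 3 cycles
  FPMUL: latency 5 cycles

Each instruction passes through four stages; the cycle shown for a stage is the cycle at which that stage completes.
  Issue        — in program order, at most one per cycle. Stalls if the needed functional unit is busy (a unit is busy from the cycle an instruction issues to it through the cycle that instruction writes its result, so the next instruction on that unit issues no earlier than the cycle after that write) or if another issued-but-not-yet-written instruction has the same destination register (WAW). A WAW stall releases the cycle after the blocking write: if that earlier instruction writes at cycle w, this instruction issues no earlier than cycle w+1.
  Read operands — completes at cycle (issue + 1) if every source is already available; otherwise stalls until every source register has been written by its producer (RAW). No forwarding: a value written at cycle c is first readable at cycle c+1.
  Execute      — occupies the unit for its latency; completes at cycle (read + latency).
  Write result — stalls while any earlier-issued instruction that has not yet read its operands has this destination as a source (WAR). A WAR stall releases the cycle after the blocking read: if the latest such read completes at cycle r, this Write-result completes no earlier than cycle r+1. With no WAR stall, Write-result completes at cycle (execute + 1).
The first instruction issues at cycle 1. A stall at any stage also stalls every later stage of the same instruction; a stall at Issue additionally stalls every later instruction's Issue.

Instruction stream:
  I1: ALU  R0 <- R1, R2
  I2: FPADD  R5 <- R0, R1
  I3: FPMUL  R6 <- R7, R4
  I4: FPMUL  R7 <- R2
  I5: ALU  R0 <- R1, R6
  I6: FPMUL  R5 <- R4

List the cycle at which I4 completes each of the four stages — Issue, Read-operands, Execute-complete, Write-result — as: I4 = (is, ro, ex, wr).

I4 = (11, 12, 17, 18)

t=1  I1 dispatched to ALU
t=2  I1 operands ready | I2 dispatched to FPADD
t=3  I1 complete | I3 dispatched to FPMUL
t=4  R0←I1 | I3 operands ready
t=5  I2 operands ready
t=8  I2 complete
t=9  R5←I2 | I3 complete
t=10  R6←I3
t=11  I4 dispatched to FPMUL
t=12  I4 operands ready | I5 dispatched to ALU
t=13  I5 operands ready
t=14  I5 complete
t=15  R0←I5
t=17  I4 complete
t=18  R7←I4
t=19  I6 dispatched to FPMUL
t=20  I6 operands ready
t=25  I6 complete
t=26  R5←I6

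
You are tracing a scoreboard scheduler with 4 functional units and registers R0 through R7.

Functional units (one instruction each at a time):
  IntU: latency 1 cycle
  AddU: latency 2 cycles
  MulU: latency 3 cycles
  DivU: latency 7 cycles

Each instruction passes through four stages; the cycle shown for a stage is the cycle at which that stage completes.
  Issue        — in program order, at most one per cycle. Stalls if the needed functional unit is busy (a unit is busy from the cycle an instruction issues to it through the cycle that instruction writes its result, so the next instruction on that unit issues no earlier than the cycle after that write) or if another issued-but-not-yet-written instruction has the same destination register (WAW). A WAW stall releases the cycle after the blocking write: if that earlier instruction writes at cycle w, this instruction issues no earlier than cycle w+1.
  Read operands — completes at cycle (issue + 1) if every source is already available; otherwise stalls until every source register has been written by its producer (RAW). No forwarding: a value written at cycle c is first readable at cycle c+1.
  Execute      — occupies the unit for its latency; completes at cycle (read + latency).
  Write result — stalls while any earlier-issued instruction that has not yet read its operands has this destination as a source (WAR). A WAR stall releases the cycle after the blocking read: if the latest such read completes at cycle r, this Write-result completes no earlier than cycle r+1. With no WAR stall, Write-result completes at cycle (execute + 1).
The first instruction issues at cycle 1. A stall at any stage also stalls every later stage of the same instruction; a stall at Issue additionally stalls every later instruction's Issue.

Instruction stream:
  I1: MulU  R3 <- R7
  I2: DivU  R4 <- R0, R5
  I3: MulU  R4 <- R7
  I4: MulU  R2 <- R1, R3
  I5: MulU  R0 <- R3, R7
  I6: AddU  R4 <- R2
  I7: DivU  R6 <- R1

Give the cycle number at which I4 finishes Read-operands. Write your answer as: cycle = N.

cycle = 19

1) issue 1, read 2, done 5, write 6
2) issue 2, read 3, done 10, write 11
3) issue 12, read 13, done 16, write 17  <WAW R4: wait I2 write@11>
4) issue 18, read 19, done 22, write 23  <struct: MulU busy until I3 writes@17>
5) issue 24, read 25, done 28, write 29  <struct: MulU busy until I4 writes@23>
6) issue 25, read 26, done 28, write 29
7) issue 26, read 27, done 34, write 35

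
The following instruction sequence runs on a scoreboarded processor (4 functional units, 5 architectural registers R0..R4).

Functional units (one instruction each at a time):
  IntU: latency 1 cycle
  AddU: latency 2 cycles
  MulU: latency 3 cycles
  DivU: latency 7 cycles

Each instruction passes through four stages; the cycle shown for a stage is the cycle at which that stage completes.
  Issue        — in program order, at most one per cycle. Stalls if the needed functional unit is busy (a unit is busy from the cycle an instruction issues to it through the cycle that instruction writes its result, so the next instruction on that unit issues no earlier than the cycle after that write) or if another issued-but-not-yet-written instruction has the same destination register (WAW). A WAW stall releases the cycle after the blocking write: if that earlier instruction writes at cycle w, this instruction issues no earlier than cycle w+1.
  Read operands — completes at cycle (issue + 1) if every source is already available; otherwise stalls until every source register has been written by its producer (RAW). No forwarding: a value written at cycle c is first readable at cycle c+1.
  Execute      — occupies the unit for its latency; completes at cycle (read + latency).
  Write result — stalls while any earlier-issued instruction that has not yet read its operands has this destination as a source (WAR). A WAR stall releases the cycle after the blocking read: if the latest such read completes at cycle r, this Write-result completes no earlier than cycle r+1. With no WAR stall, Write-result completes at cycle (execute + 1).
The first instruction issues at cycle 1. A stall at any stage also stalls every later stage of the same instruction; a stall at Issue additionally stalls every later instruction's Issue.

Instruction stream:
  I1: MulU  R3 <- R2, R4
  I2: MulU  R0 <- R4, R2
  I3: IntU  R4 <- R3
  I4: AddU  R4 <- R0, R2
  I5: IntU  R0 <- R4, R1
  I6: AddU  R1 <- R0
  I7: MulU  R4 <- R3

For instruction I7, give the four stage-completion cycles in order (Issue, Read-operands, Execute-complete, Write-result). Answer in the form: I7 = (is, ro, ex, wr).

I7 = (18, 19, 22, 23)

[I1] 1/2/5/6
[I2] 7/8/11/12  (struct: MulU busy until I1 writes@6)
[I3] 8/9/10/11
[I4] 12/13/15/16  (WAW R4: wait I3 write@11)
[I5] 13/17/18/19  (RAW R4: wait I4 write@16)
[I6] 17/20/22/23  (struct: AddU busy until I4 writes@16; RAW R0: wait I5 write@19)
[I7] 18/19/22/23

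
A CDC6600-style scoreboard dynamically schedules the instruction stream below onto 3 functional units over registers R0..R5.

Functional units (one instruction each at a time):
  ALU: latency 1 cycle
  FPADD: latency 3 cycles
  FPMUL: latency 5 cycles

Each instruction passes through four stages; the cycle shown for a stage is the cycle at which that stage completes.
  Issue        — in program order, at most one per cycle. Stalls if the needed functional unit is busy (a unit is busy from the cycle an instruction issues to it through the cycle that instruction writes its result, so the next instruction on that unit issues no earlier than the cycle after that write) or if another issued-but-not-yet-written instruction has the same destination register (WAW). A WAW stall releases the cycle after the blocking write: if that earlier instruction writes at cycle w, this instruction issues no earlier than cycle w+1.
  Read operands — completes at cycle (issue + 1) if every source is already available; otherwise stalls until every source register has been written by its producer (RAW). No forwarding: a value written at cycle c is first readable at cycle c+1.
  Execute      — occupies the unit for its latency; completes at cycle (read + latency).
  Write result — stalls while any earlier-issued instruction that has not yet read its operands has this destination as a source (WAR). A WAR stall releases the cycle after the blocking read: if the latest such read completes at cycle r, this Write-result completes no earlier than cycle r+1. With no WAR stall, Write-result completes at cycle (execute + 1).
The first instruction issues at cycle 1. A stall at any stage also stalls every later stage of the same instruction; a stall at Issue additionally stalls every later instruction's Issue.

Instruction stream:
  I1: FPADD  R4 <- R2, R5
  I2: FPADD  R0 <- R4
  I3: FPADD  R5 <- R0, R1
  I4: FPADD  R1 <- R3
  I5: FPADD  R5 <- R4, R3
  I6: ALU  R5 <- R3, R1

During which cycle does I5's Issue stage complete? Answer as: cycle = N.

cycle = 25

[I1] 1/2/5/6
[I2] 7/8/11/12  (struct: FPADD busy until I1 writes@6)
[I3] 13/14/17/18  (struct: FPADD busy until I2 writes@12)
[I4] 19/20/23/24  (struct: FPADD busy until I3 writes@18)
[I5] 25/26/29/30  (struct: FPADD busy until I4 writes@24)
[I6] 31/32/33/34  (WAW R5: wait I5 write@30)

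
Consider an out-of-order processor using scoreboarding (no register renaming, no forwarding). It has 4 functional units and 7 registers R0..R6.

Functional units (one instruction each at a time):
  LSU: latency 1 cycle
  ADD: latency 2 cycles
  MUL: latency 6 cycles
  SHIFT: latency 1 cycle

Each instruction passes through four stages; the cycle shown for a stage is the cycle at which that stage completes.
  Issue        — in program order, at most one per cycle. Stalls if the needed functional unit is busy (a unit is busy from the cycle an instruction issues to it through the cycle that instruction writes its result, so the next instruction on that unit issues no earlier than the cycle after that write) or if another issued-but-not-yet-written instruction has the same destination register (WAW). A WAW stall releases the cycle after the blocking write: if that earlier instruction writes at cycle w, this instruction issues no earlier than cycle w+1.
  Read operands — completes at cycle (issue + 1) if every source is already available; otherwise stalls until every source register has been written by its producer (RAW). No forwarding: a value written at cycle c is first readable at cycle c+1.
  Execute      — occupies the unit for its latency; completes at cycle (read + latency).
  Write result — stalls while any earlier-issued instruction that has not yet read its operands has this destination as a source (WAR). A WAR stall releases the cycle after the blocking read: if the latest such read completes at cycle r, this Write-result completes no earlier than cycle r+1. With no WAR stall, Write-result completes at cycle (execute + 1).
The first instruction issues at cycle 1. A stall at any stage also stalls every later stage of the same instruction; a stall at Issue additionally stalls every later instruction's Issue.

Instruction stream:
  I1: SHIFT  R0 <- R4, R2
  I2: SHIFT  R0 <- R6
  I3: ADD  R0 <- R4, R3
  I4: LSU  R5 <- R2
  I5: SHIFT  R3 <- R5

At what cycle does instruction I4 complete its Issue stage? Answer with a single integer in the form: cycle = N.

[I1] 1/2/3/4
[I2] 5/6/7/8  (struct: SHIFT busy until I1 writes@4)
[I3] 9/10/12/13  (WAW R0: wait I2 write@8)
[I4] 10/11/12/13
[I5] 11/14/15/16  (RAW R5: wait I4 write@13)

cycle = 10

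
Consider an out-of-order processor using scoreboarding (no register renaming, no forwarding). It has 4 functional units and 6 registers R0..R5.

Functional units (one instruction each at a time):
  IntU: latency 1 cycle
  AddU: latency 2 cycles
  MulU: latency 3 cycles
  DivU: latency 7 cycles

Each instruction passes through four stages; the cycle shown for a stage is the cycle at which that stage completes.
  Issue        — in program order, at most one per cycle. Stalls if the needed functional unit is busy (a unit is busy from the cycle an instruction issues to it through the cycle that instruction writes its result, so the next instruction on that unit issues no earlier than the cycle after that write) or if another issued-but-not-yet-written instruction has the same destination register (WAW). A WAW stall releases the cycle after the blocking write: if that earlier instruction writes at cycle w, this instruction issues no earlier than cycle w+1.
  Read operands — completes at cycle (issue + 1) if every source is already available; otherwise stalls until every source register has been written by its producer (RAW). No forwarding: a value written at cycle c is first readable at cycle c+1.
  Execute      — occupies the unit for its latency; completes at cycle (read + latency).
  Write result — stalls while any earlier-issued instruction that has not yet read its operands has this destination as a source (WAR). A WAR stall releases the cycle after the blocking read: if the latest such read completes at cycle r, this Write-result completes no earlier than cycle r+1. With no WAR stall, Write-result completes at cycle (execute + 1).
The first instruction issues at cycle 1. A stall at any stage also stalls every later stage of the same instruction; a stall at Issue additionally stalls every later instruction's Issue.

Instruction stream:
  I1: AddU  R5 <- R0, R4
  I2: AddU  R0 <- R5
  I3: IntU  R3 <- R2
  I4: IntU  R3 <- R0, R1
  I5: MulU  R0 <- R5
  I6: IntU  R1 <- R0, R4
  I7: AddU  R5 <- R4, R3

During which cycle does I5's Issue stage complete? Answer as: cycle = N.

cycle = 12

t=1  I1→AddU
t=2  I1 RO
t=4  I1 EX
t=5  I1 WR R5
t=6  I2→AddU
t=7  I2 RO | I3→IntU
t=8  I3 RO
t=9  I2 EX | I3 EX
t=10  I2 WR R0 | I3 WR R3
t=11  I4→IntU
t=12  I4 RO | I5→MulU
t=13  I4 EX | I5 RO
t=14  I4 WR R3
t=15  I6→IntU
t=16  I5 EX | I7→AddU
t=17  I5 WR R0 | I7 RO
t=18  I6 RO
t=19  I6 EX | I7 EX
t=20  I6 WR R1 | I7 WR R5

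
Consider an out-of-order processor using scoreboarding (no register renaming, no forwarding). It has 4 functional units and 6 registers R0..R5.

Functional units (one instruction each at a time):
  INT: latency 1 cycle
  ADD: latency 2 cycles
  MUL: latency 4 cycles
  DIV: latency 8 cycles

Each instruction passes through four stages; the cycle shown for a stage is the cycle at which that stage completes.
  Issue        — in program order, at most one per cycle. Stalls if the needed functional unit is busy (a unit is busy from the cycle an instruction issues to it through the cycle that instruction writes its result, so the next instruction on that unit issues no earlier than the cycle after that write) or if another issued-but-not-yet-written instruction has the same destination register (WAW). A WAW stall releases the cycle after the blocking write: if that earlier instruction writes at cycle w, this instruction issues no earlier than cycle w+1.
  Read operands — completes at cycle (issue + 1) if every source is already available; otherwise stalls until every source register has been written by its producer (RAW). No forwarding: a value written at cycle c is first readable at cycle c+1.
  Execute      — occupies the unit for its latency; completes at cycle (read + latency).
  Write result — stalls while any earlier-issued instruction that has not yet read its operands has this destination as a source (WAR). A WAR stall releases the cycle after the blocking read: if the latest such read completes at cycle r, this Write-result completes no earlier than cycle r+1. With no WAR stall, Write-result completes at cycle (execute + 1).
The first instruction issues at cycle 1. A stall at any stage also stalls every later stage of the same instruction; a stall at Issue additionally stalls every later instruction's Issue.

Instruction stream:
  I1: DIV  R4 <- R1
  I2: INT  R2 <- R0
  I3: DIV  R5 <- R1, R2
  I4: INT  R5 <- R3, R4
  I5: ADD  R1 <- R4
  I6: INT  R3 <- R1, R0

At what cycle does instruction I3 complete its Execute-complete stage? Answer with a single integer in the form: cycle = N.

  I1 | 1 | 2 | 10 | 11
  I2 | 2 | 3 | 4 | 5
  I3 | 12 | 13 | 21 | 22   struct: DIV busy until I1 writes@11
  I4 | 23 | 24 | 25 | 26   WAW R5: wait I3 write@22
  I5 | 24 | 25 | 27 | 28
  I6 | 27 | 29 | 30 | 31   struct: INT busy until I4 writes@26 · RAW R1: wait I5 write@28

cycle = 21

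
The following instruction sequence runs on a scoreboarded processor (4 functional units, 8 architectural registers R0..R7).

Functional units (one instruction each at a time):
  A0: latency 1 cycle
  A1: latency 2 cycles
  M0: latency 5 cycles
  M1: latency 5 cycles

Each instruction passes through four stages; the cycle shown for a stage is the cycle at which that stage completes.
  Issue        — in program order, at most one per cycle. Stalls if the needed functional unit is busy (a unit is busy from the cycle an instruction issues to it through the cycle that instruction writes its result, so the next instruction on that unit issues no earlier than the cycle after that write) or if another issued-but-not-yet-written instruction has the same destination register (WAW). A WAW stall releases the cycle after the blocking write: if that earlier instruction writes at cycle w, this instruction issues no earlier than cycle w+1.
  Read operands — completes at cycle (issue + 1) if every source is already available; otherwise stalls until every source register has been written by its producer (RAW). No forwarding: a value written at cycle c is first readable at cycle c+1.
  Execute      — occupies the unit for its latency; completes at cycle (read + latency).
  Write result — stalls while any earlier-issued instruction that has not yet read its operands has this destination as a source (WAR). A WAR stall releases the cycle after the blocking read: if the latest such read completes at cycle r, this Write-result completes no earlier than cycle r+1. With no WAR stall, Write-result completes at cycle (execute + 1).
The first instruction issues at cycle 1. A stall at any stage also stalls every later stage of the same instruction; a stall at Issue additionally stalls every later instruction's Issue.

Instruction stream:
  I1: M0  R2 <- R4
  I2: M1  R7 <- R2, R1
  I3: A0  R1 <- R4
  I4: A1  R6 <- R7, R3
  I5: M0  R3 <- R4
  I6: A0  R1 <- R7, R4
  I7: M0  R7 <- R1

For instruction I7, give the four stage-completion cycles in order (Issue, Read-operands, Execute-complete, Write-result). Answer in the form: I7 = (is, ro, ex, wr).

I7 = (18, 19, 24, 25)

  I1 | 1 | 2 | 7 | 8
  I2 | 2 | 9 | 14 | 15   RAW R2: wait I1 write@8
  I3 | 3 | 4 | 5 | 10   WAR R1: wait I2 read@9
  I4 | 4 | 16 | 18 | 19   RAW R7: wait I2 write@15
  I5 | 9 | 10 | 15 | 17   struct: M0 busy until I1 writes@8 · WAR R3: wait I4 read@16
  I6 | 11 | 16 | 17 | 18   struct: A0 busy until I3 writes@10 · RAW R7: wait I2 write@15
  I7 | 18 | 19 | 24 | 25   struct: M0 busy until I5 writes@17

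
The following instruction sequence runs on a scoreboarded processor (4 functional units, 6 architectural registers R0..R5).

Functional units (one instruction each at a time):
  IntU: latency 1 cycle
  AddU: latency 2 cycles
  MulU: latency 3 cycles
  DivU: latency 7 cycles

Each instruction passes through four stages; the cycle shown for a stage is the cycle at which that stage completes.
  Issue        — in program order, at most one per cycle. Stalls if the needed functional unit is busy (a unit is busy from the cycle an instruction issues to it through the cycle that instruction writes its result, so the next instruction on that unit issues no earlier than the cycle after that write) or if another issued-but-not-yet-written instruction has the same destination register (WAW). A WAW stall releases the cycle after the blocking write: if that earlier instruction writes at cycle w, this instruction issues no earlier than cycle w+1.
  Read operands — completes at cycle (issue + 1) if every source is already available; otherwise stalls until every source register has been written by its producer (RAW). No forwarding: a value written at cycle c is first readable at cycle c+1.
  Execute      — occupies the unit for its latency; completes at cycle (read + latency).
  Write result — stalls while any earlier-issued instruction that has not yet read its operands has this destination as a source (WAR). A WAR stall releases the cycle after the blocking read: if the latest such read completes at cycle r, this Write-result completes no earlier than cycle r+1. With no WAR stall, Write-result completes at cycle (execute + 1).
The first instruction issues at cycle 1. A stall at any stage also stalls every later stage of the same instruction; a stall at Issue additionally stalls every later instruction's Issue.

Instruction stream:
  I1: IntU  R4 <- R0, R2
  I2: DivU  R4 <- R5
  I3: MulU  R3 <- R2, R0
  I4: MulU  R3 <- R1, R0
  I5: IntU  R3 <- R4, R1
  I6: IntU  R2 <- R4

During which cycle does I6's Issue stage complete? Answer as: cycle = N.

cycle = 22

[I1] 1/2/3/4
[I2] 5/6/13/14  (WAW R4: wait I1 write@4)
[I3] 6/7/10/11
[I4] 12/13/16/17  (struct: MulU busy until I3 writes@11)
[I5] 18/19/20/21  (WAW R3: wait I4 write@17)
[I6] 22/23/24/25  (struct: IntU busy until I5 writes@21)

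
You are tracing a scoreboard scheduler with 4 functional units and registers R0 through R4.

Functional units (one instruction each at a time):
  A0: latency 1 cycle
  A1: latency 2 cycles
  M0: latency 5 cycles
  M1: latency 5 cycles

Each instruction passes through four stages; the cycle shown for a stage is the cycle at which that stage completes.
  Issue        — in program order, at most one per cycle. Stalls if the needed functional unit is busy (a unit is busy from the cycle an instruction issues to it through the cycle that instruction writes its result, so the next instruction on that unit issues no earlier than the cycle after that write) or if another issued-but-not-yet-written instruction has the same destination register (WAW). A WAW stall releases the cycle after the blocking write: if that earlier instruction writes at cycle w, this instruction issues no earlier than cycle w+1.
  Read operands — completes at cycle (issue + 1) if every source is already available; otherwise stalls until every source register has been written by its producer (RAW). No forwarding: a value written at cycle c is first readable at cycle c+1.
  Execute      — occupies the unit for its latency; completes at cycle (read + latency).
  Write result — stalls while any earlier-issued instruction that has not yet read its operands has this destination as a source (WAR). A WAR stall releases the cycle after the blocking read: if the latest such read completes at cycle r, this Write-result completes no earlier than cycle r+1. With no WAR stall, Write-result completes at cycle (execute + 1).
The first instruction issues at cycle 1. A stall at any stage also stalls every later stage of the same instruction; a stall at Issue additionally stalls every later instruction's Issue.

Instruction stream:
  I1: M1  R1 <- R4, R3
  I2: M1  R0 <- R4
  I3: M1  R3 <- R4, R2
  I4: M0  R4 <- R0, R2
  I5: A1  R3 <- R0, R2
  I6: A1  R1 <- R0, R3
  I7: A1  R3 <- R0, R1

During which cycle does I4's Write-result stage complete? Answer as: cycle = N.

[1] issue I1 (M1)
[2] I1 read-ops
[7] I1 finished on M1
[8] I1→R1
[9] issue I2 (M1)
[10] I2 read-ops
[15] I2 finished on M1
[16] I2→R0
[17] issue I3 (M1)
[18] I3 read-ops · issue I4 (M0)
[19] I4 read-ops
[23] I3 finished on M1
[24] I3→R3 · I4 finished on M0
[25] I4→R4 · issue I5 (A1)
[26] I5 read-ops
[28] I5 finished on A1
[29] I5→R3
[30] issue I6 (A1)
[31] I6 read-ops
[33] I6 finished on A1
[34] I6→R1
[35] issue I7 (A1)
[36] I7 read-ops
[38] I7 finished on A1
[39] I7→R3

cycle = 25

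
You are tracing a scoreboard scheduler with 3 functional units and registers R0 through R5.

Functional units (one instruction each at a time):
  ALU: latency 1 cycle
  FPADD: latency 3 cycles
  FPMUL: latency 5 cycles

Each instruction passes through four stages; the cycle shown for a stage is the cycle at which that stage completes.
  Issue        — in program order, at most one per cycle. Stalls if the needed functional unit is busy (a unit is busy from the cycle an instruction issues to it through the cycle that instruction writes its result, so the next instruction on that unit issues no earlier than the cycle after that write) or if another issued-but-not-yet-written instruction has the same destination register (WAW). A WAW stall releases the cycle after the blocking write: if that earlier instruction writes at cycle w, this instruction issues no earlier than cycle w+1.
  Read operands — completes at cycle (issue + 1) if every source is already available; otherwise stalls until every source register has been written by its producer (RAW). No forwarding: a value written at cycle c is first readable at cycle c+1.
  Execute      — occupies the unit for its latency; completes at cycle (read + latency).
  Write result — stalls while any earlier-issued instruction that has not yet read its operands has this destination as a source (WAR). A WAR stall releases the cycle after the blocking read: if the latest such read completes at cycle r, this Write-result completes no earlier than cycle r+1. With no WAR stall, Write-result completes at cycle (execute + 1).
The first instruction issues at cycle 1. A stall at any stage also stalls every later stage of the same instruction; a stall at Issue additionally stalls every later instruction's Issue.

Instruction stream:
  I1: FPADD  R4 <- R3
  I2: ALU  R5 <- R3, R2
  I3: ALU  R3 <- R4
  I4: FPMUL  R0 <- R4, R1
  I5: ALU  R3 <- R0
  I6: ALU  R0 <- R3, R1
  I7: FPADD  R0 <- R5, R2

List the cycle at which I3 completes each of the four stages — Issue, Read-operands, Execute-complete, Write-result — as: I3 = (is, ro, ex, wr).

t=1  I1 dispatched to FPADD
t=2  I1 operands ready · I2 dispatched to ALU
t=3  I2 operands ready
t=4  I2 complete
t=5  I1 complete · R5←I2
t=6  R4←I1 · I3 dispatched to ALU
t=7  I3 operands ready · I4 dispatched to FPMUL
t=8  I3 complete · I4 operands ready
t=9  R3←I3
t=10  I5 dispatched to ALU
t=13  I4 complete
t=14  R0←I4
t=15  I5 operands ready
t=16  I5 complete
t=17  R3←I5
t=18  I6 dispatched to ALU
t=19  I6 operands ready
t=20  I6 complete
t=21  R0←I6
t=22  I7 dispatched to FPADD
t=23  I7 operands ready
t=26  I7 complete
t=27  R0←I7

I3 = (6, 7, 8, 9)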